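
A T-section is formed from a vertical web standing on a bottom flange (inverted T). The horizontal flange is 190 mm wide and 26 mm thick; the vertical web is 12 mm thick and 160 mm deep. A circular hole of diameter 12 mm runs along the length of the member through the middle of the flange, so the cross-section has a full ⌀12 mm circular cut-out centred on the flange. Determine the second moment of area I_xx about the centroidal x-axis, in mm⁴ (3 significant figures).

Treat the section as a set of non-overlapping primitives; coordinates are from the bounding-box lower-left.
Flange: 190 × 26, A = 4 940 mm², y = 13 mm, Ī = 278 287 mm⁴.
Web: 12 × 160, A = 1 920 mm², y = 106 mm, Ī = 4 096 000 mm⁴.
Hole (subtracted): ⌀12, A = 113.1 mm², y = 13 mm, Ī = 1017.9 mm⁴.
Centroid: ȳ = ΣA·y / ΣA = 39.465 mm.
Transfer each piece to the centroidal x-axis using Ī + A·d² with d = y − 39.465:
  flange: d = -26.465 mm → contributes +3 738 369 mm⁴
  web: d = 66.535 mm → contributes +12 595 538 mm⁴
  hole: d = -26.465 mm → contributes −80 234 mm⁴
Total I = 16 253 673 mm⁴.

I_xx ≈ 1.63 × 10⁷ mm⁴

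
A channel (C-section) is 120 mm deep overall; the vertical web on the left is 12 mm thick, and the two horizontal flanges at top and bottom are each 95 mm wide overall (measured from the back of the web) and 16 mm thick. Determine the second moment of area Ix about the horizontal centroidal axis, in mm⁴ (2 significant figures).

Decompose the section into non-overlapping parts with the origin at the bottom-left of its bounding rectangle.
Web: 12 × 120, A = 1 440 mm², y = 60 mm, Ī = 1 728 000 mm⁴.
Top flange (beyond web): 83 × 16, A = 1 328 mm², y = 112 mm, Ī = 28 331 mm⁴.
Bottom flange (beyond web): 83 × 16, A = 1 328 mm², y = 8 mm, Ī = 28 331 mm⁴.
By symmetry the centroid is at mid-height, ȳ = 60 mm.
Transfer each piece to the horizontal centroidal axis using Ī + A·d² with d = y − 60:
  web: d = 0 mm → contributes +1 728 000 mm⁴
  top flange (beyond web): d = 52 mm → contributes +3 619 243 mm⁴
  bottom flange (beyond web): d = -52 mm → contributes +3 619 243 mm⁴
Total I = 8 966 485 mm⁴.

Ix ≈ 9.0 × 10⁶ mm⁴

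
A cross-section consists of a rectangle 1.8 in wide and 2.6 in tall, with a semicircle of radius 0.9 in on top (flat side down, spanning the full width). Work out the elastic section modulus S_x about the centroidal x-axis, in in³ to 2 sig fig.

S_x ≈ 3.0 in³

Decompose the section into non-overlapping parts with the origin at the bottom-left of its bounding rectangle.
Rectangular body: 1.8 × 2.6, A = 4.68 in², y = 1.3 in, Ī = 2.636 in⁴.
Semicircular cap: semicircle r = 0.9, A = 1.272 in², y = 2.982 in, Ī = 0.07201 in⁴.
Centroid: ȳ = ΣA·y / ΣA = 1.66 in.
Transfer each piece to the centroidal x-axis using Ī + A·d² with d = y − 1.66:
  rectangular body: d = -0.3595 in → contributes +3.241 in⁴
  semicircular cap: d = 1.322 in → contributes +2.297 in⁴
Total I = 5.539 in⁴.
Extreme fibre distance c = 1.84 in; S = I/c = 3.009 in³.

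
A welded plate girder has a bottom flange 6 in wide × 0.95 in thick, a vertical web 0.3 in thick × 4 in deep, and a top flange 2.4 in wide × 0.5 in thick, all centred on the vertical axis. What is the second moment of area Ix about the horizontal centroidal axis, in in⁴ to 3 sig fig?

Ix ≈ 27.0 in⁴

Split into non-overlapping primitives; take the origin at the lower-left of the bounding box.
Bottom plate: 6 × 0.95, A = 5.7 in², y = 0.475 in, Ī = 0.42869 in⁴.
Web plate: 0.3 × 4, A = 1.2 in², y = 2.95 in, Ī = 1.6 in⁴.
Top plate: 2.4 × 0.5, A = 1.2 in², y = 5.2 in, Ī = 0.025 in⁴.
Centroid: ȳ = ΣA·y / ΣA = 1.5417 in.
Transfer each piece to the horizontal centroidal axis using Ī + A·d² with d = y − 1.5417:
  bottom plate: d = -1.0667 in → contributes +6.914 in⁴
  web plate: d = 1.4083 in → contributes +3.9801 in⁴
  top plate: d = 3.6583 in → contributes +16.085 in⁴
Total I = 26.979 in⁴.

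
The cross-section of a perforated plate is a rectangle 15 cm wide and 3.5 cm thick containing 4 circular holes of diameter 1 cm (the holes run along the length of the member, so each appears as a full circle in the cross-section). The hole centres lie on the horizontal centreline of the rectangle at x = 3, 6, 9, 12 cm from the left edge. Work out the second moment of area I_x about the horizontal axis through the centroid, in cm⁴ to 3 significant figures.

I_x ≈ 53.4 cm⁴

Break the section into simple shapes (no overlaps), measuring from the bottom-left corner of the bounding box.
Plate: 15 × 3.5, A = 52.5 cm², y = 1.75 cm, Ī = 53.594 cm⁴.
Hole 1 (subtracted): ⌀1, A = 0.7854 cm², y = 1.75 cm, Ī = 0.049087 cm⁴.
Hole 2 (subtracted): ⌀1, A = 0.7854 cm², y = 1.75 cm, Ī = 0.049087 cm⁴.
Hole 3 (subtracted): ⌀1, A = 0.7854 cm², y = 1.75 cm, Ī = 0.049087 cm⁴.
Hole 4 (subtracted): ⌀1, A = 0.7854 cm², y = 1.75 cm, Ī = 0.049087 cm⁴.
By symmetry the centroid is at mid-height, ȳ = 1.75 cm.
All pieces are centred on the horizontal axis through the centroid, so I = ΣĪ (holes subtracted) = 53.397 cm⁴.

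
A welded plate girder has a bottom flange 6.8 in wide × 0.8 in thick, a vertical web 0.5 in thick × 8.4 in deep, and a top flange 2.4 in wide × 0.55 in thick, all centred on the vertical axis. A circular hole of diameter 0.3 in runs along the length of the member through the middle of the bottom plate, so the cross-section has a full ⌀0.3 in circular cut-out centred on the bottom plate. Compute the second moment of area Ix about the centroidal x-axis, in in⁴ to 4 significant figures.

Ix ≈ 132.6 in⁴

Decompose the section into non-overlapping parts with the origin at the bottom-left of its bounding rectangle.
Bottom plate: 6.8 × 0.8, A = 5.44 in², y = 0.4 in, Ī = 0.290133 in⁴.
Web plate: 0.5 × 8.4, A = 4.2 in², y = 5 in, Ī = 24.696 in⁴.
Top plate: 2.4 × 0.55, A = 1.32 in², y = 9.475 in, Ī = 0.033275 in⁴.
Hole (subtracted): ⌀0.3, A = 0.0706858 in², y = 0.4 in, Ī = 0.000397608 in⁴.
Centroid: ȳ = ΣA·y / ΣA = 3.27429 in.
Transfer each piece to the centroidal x-axis using Ī + A·d² with d = y − 3.27429:
  bottom plate: d = -2.87429 in → contributes +45.2328 in⁴
  web plate: d = 1.72571 in → contributes +37.204 in⁴
  top plate: d = 6.20071 in → contributes +50.7858 in⁴
  hole: d = -2.87429 in → contributes −0.58437 in⁴
Total I = 132.638 in⁴.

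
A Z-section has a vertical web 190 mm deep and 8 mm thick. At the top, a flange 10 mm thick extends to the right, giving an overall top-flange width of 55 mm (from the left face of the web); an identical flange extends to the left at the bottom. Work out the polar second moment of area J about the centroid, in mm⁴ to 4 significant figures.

Decompose the section into non-overlapping parts with the origin at the bottom-left of its bounding rectangle.
Web: 8 × 190, A = 1 520 mm², y = 95 mm, Ī = 4 572 667 mm⁴.
Top flange (beyond web): 47 × 10, A = 470 mm², y = 185 mm, Ī = 3916.67 mm⁴.
Bottom flange (beyond web): 47 × 10, A = 470 mm², y = 5 mm, Ī = 3916.67 mm⁴.
Centroid: ȳ = ΣA·y / ΣA = 95 mm.
Transfer each piece to the centroidal x-axis using Ī + A·d² with d = y − 95:
  web: d = 0 mm → contributes +4 572 667 mm⁴
  top flange (beyond web): d = 90 mm → contributes +3 810 917 mm⁴
  bottom flange (beyond web): d = -90 mm → contributes +3 810 917 mm⁴
Total I = 12 194 500 mm⁴.
For the y-axis: x̄ = 51 mm.
Repeating about the centroidal y-axis gives I_y = 892 020 mm⁴.
Polar second moment: J = I_x + I_y = 13 086 520 mm⁴.

J ≈ 1.309 × 10⁷ mm⁴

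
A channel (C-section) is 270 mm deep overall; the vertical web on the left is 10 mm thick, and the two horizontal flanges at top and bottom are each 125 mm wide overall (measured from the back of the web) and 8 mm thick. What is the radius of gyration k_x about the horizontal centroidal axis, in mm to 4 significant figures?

Decompose the section into non-overlapping parts with the origin at the bottom-left of its bounding rectangle.
Web: 10 × 270, A = 2 700 mm², y = 135 mm, Ī = 16 402 500 mm⁴.
Top flange (beyond web): 115 × 8, A = 920 mm², y = 266 mm, Ī = 4906.67 mm⁴.
Bottom flange (beyond web): 115 × 8, A = 920 mm², y = 4 mm, Ī = 4906.67 mm⁴.
By symmetry the centroid is at mid-height, ȳ = 135 mm.
Transfer each piece to the horizontal centroidal axis using Ī + A·d² with d = y − 135:
  web: d = 0 mm → contributes +16 402 500 mm⁴
  top flange (beyond web): d = 131 mm → contributes +15 793 027 mm⁴
  bottom flange (beyond web): d = -131 mm → contributes +15 793 027 mm⁴
Total I = 47 988 553 mm⁴.
Radius of gyration: k = √(I/A) = √(47 988 553 / 4 540) = 102.811 mm.

k_x ≈ 102.8 mm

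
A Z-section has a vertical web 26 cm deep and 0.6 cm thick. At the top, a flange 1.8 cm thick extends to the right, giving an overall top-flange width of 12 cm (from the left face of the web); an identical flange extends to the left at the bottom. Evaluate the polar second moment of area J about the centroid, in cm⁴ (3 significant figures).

J ≈ 8820 cm⁴

Decompose the section into non-overlapping parts with the origin at the bottom-left of its bounding rectangle.
Web: 0.6 × 26, A = 15.6 cm², y = 13 cm, Ī = 878.8 cm⁴.
Top flange (beyond web): 11.4 × 1.8, A = 20.52 cm², y = 25.1 cm, Ī = 5.5404 cm⁴.
Bottom flange (beyond web): 11.4 × 1.8, A = 20.52 cm², y = 0.9 cm, Ī = 5.5404 cm⁴.
Centroid: ȳ = ΣA·y / ΣA = 13 cm.
Transfer each piece to the centroidal x-axis using Ī + A·d² with d = y − 13:
  web: d = 0 cm → contributes +878.8 cm⁴
  top flange (beyond web): d = 12.1 cm → contributes +3009.9 cm⁴
  bottom flange (beyond web): d = -12.1 cm → contributes +3009.9 cm⁴
Total I = 6898.5 cm⁴.
For the y-axis: x̄ = 11.7 cm.
Repeating about the centroidal y-axis gives I_y = 1922.4 cm⁴.
Polar second moment: J = I_x + I_y = 8820.9 cm⁴.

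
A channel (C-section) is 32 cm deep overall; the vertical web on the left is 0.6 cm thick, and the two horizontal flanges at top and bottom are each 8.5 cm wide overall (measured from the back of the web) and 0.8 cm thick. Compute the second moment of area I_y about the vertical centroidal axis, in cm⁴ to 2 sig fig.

I_y ≈ 200 cm⁴

Break the section into simple shapes (no overlaps), measuring from the bottom-left corner of the bounding box.
Web: 0.6 × 32, A = 19.2 cm², x = 0.3 cm, Ī = 0.576 cm⁴.
Top flange (beyond web): 7.9 × 0.8, A = 6.32 cm², x = 4.55 cm, Ī = 32.87 cm⁴.
Bottom flange (beyond web): 7.9 × 0.8, A = 6.32 cm², x = 4.55 cm, Ī = 32.87 cm⁴.
Centroid: x̄ = ΣA·x / ΣA = 1.987 cm.
Transfer each piece to the vertical centroidal axis using Ī + A·d² with d = x − 1.987:
  web: d = -1.687 cm → contributes +55.23 cm⁴
  top flange (beyond web): d = 2.563 cm → contributes +74.38 cm⁴
  bottom flange (beyond web): d = 2.563 cm → contributes +74.38 cm⁴
Total I = 204 cm⁴.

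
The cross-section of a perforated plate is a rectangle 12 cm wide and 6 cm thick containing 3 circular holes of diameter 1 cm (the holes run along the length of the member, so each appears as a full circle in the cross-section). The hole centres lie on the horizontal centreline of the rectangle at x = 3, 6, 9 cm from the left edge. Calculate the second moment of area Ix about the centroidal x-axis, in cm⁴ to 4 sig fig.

Ix ≈ 215.9 cm⁴

Decompose the section into non-overlapping parts with the origin at the bottom-left of its bounding rectangle.
Plate: 12 × 6, A = 72 cm², y = 3 cm, Ī = 216 cm⁴.
Hole 1 (subtracted): ⌀1, A = 0.785398 cm², y = 3 cm, Ī = 0.0490874 cm⁴.
Hole 2 (subtracted): ⌀1, A = 0.785398 cm², y = 3 cm, Ī = 0.0490874 cm⁴.
Hole 3 (subtracted): ⌀1, A = 0.785398 cm², y = 3 cm, Ī = 0.0490874 cm⁴.
By symmetry the centroid is at mid-height, ȳ = 3 cm.
All pieces are centred on the centroidal x-axis, so I = ΣĪ (holes subtracted) = 215.853 cm⁴.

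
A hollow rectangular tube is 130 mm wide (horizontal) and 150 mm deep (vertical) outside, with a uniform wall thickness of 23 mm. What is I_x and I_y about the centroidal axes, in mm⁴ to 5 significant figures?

I_x ≈ 2.8688 × 10⁷ mm⁴, I_y ≈ 2.2326 × 10⁷ mm⁴

Split into non-overlapping primitives; take the origin at the lower-left of the bounding box.
Outer rectangle: 130 × 150, A = 19 500 mm², y = 75 mm, Ī = 36 562 500 mm⁴.
Inner void (subtracted): 84 × 104, A = 8 736 mm², y = 75 mm, Ī = 7 874 048 mm⁴.
By symmetry the centroid is at mid-height, ȳ = 75 mm.
All pieces are centred on the centroidal x-axis, so I = ΣĪ (holes subtracted) = 28 688 452 mm⁴.
Repeating about the centroidal y-axis gives I_y = 22 325 732 mm⁴.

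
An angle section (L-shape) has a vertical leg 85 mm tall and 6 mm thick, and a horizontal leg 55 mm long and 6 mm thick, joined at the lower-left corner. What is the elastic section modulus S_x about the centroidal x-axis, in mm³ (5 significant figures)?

Decompose the section into non-overlapping parts with the origin at the bottom-left of its bounding rectangle.
Vertical leg: 6 × 85, A = 510 mm², y = 42.5 mm, Ī = 307062.5 mm⁴.
Horizontal leg (remainder): 49 × 6, A = 294 mm², y = 3 mm, Ī = 882 mm⁴.
Centroid: ȳ = ΣA·y / ΣA = 28.05597 mm.
Transfer each piece to the centroidal x-axis using Ī + A·d² with d = y − 28.05597:
  vertical leg: d = 14.44403 mm → contributes +413463.8 mm⁴
  horizontal leg (remainder): d = -25.05597 mm → contributes +185455.7 mm⁴
Total I = 598919.5 mm⁴.
Extreme fibre distance c = 56.94403 mm; S = I/c = 10517.69 mm³.

S_x ≈ 1.0518 × 10⁴ mm³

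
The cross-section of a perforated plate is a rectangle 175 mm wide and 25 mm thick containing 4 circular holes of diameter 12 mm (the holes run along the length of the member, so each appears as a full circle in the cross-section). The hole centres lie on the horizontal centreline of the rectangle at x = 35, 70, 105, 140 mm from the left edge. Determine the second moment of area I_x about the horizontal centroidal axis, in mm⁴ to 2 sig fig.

I_x ≈ 2.2 × 10⁵ mm⁴

Split into non-overlapping primitives; take the origin at the lower-left of the bounding box.
Plate: 175 × 25, A = 4 375 mm², y = 12.5 mm, Ī = 227 865 mm⁴.
Hole 1 (subtracted): ⌀12, A = 113.1 mm², y = 12.5 mm, Ī = 1 018 mm⁴.
Hole 2 (subtracted): ⌀12, A = 113.1 mm², y = 12.5 mm, Ī = 1 018 mm⁴.
Hole 3 (subtracted): ⌀12, A = 113.1 mm², y = 12.5 mm, Ī = 1 018 mm⁴.
Hole 4 (subtracted): ⌀12, A = 113.1 mm², y = 12.5 mm, Ī = 1 018 mm⁴.
By symmetry the centroid is at mid-height, ȳ = 12.5 mm.
All pieces are centred on the horizontal centroidal axis, so I = ΣĪ (holes subtracted) = 223 793 mm⁴.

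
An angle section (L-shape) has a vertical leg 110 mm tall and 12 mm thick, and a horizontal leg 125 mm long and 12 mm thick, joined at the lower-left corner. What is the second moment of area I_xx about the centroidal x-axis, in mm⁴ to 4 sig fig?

Break the section into simple shapes (no overlaps), measuring from the bottom-left corner of the bounding box.
Vertical leg: 12 × 110, A = 1 320 mm², y = 55 mm, Ī = 1 331 000 mm⁴.
Horizontal leg (remainder): 113 × 12, A = 1 356 mm², y = 6 mm, Ī = 16 272 mm⁴.
Centroid: ȳ = ΣA·y / ΣA = 30.1704 mm.
Transfer each piece to the centroidal x-axis using Ī + A·d² with d = y − 30.1704:
  vertical leg: d = 24.8296 mm → contributes +2 144 792 mm⁴
  horizontal leg (remainder): d = -24.1704 mm → contributes +808 459 mm⁴
Total I = 2 953 250 mm⁴.

I_xx ≈ 2.953 × 10⁶ mm⁴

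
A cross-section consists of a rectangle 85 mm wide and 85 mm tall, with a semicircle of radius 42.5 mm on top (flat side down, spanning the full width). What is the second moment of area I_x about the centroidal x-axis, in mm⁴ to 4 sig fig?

I_x ≈ 1.217 × 10⁷ mm⁴

Split into non-overlapping primitives; take the origin at the lower-left of the bounding box.
Rectangular body: 85 × 85, A = 7 225 mm², y = 42.5 mm, Ī = 4 350 052 mm⁴.
Semicircular cap: semicircle r = 42.5, A = 2837.25 mm², y = 103.038 mm, Ī = 358 086 mm⁴.
Centroid: ȳ = ΣA·y / ΣA = 59.5698 mm.
Transfer each piece to the centroidal x-axis using Ī + A·d² with d = y − 59.5698:
  rectangular body: d = -17.0698 mm → contributes +6 455 250 mm⁴
  semicircular cap: d = 43.4678 mm → contributes +5 718 928 mm⁴
Total I = 12 174 178 mm⁴.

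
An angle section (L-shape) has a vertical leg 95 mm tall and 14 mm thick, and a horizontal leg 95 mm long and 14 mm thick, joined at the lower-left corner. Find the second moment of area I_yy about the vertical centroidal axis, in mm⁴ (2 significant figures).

I_yy ≈ 2.0 × 10⁶ mm⁴

Split into non-overlapping primitives; take the origin at the lower-left of the bounding box.
Vertical leg: 14 × 95, A = 1 330 mm², x = 7 mm, Ī = 21 723 mm⁴.
Horizontal leg (remainder): 81 × 14, A = 1 134 mm², x = 54.5 mm, Ī = 620 015 mm⁴.
Centroid: x̄ = ΣA·x / ΣA = 28.86 mm.
Transfer each piece to the vertical centroidal axis using Ī + A·d² with d = x − 28.86:
  vertical leg: d = -21.86 mm → contributes +657 323 mm⁴
  horizontal leg (remainder): d = 25.64 mm → contributes +1 365 471 mm⁴
Total I = 2 022 794 mm⁴.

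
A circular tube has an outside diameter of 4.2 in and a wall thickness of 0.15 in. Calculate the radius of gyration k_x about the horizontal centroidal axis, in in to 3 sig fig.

k_x ≈ 1.43 in

Break the section into simple shapes (no overlaps), measuring from the bottom-left corner of the bounding box.
Outer circle: ⌀4.2, A = 13.854 in², y = 2.1 in, Ī = 15.275 in⁴.
Bore (subtracted): ⌀3.9, A = 11.946 in², y = 2.1 in, Ī = 11.356 in⁴.
By symmetry the centroid is at mid-height, ȳ = 2.1 in.
All pieces are centred on the horizontal centroidal axis, so I = ΣĪ (holes subtracted) = 3.9184 in⁴.
Radius of gyration: k = √(I/A) = √(3.9184 / 1.9085) = 1.4329 in.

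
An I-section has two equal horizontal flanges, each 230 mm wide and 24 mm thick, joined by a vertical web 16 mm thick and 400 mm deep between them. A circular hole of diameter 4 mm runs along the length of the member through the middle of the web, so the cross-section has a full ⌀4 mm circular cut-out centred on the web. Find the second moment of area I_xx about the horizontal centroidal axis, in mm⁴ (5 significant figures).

Treat the section as a set of non-overlapping primitives; coordinates are from the bounding-box lower-left.
Bottom flange: 230 × 24, A = 5 520 mm², y = 12 mm, Ī = 264 960 mm⁴.
Web: 16 × 400, A = 6 400 mm², y = 224 mm, Ī = 85 333 333 mm⁴.
Top flange: 230 × 24, A = 5 520 mm², y = 436 mm, Ī = 264 960 mm⁴.
Hole (subtracted): ⌀4, A = 12.56637 mm², y = 224 mm, Ī = 12.56637 mm⁴.
By symmetry the centroid is at mid-height, ȳ = 224 mm.
Transfer each piece to the horizontal centroidal axis using Ī + A·d² with d = y − 224:
  bottom flange: d = -212 mm → contributes +248 355 840 mm⁴
  web: d = 0 mm → contributes +85 333 333 mm⁴
  top flange: d = 212 mm → contributes +248 355 840 mm⁴
  hole: d = 0 mm → contributes −12.56637 mm⁴
Total I = 582 045 001 mm⁴.

I_xx ≈ 5.8205 × 10⁸ mm⁴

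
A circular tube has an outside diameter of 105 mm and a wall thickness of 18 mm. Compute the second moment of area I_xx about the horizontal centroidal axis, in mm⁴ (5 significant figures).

Split into non-overlapping primitives; take the origin at the lower-left of the bounding box.
Outer circle: ⌀105, A = 8659.015 mm², y = 52.5 mm, Ī = 5 966 602 mm⁴.
Bore (subtracted): ⌀69, A = 3739.281 mm², y = 52.5 mm, Ī = 1 112 670 mm⁴.
By symmetry the centroid is at mid-height, ȳ = 52.5 mm.
All pieces are centred on the horizontal centroidal axis, so I = ΣĪ (holes subtracted) = 4 853 933 mm⁴.

I_xx ≈ 4.8539 × 10⁶ mm⁴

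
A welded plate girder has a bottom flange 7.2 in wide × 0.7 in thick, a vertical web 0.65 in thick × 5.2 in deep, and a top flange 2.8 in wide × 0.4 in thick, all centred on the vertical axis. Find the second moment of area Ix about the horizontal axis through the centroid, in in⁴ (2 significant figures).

Ix ≈ 46 in⁴

Break the section into simple shapes (no overlaps), measuring from the bottom-left corner of the bounding box.
Bottom plate: 7.2 × 0.7, A = 5.04 in², y = 0.35 in, Ī = 0.2058 in⁴.
Web plate: 0.65 × 5.2, A = 3.38 in², y = 3.3 in, Ī = 7.616 in⁴.
Top plate: 2.8 × 0.4, A = 1.12 in², y = 6.1 in, Ī = 0.01493 in⁴.
Centroid: ȳ = ΣA·y / ΣA = 2.07 in.
Transfer each piece to the horizontal axis through the centroid using Ī + A·d² with d = y − 2.07:
  bottom plate: d = -1.72 in → contributes +15.12 in⁴
  web plate: d = 1.23 in → contributes +12.73 in⁴
  top plate: d = 4.03 in → contributes +18.2 in⁴
Total I = 46.05 in⁴.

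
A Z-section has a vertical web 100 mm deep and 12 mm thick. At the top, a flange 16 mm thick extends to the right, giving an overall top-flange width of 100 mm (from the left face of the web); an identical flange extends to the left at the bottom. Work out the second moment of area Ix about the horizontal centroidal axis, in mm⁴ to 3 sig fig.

Ix ≈ 6.03 × 10⁶ mm⁴

Break the section into simple shapes (no overlaps), measuring from the bottom-left corner of the bounding box.
Web: 12 × 100, A = 1 200 mm², y = 50 mm, Ī = 1 000 000 mm⁴.
Top flange (beyond web): 88 × 16, A = 1 408 mm², y = 92 mm, Ī = 30 037 mm⁴.
Bottom flange (beyond web): 88 × 16, A = 1 408 mm², y = 8 mm, Ī = 30 037 mm⁴.
Centroid: ȳ = ΣA·y / ΣA = 50 mm.
Transfer each piece to the horizontal centroidal axis using Ī + A·d² with d = y − 50:
  web: d = 0 mm → contributes +1 000 000 mm⁴
  top flange (beyond web): d = 42 mm → contributes +2 513 749 mm⁴
  bottom flange (beyond web): d = -42 mm → contributes +2 513 749 mm⁴
Total I = 6 027 499 mm⁴.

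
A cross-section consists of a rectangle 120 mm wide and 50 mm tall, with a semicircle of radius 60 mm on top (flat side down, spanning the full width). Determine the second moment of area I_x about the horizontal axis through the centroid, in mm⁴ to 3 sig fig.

Split into non-overlapping primitives; take the origin at the lower-left of the bounding box.
Rectangular body: 120 × 50, A = 6 000 mm², y = 25 mm, Ī = 1 250 000 mm⁴.
Semicircular cap: semicircle r = 60, A = 5654.9 mm², y = 75.465 mm, Ī = 1 422 450 mm⁴.
Centroid: ȳ = ΣA·y / ΣA = 49.485 mm.
Transfer each piece to the horizontal axis through the centroid using Ī + A·d² with d = y − 49.485:
  rectangular body: d = -24.485 mm → contributes +4 847 148 mm⁴
  semicircular cap: d = 25.98 mm → contributes +5 239 143 mm⁴
Total I = 10 086 291 mm⁴.

I_x ≈ 1.01 × 10⁷ mm⁴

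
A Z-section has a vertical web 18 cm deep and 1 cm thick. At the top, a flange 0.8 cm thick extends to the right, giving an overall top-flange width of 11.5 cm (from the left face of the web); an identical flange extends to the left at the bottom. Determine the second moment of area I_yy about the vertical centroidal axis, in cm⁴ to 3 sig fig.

I_yy ≈ 711 cm⁴

Break the section into simple shapes (no overlaps), measuring from the bottom-left corner of the bounding box.
Web: 1 × 18, A = 18 cm², x = 11 cm, Ī = 1.5 cm⁴.
Top flange (beyond web): 10.5 × 0.8, A = 8.4 cm², x = 16.75 cm, Ī = 77.175 cm⁴.
Bottom flange (beyond web): 10.5 × 0.8, A = 8.4 cm², x = 5.25 cm, Ī = 77.175 cm⁴.
Centroid: x̄ = ΣA·x / ΣA = 11 cm.
Transfer each piece to the vertical centroidal axis using Ī + A·d² with d = x − 11:
  web: d = 0 cm → contributes +1.5 cm⁴
  top flange (beyond web): d = 5.75 cm → contributes +354.9 cm⁴
  bottom flange (beyond web): d = -5.75 cm → contributes +354.9 cm⁴
Total I = 711.3 cm⁴.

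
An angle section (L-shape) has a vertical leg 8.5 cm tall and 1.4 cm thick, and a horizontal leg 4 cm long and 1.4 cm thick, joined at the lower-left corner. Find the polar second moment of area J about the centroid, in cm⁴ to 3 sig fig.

Treat the section as a set of non-overlapping primitives; coordinates are from the bounding-box lower-left.
Vertical leg: 1.4 × 8.5, A = 11.9 cm², y = 4.25 cm, Ī = 71.648 cm⁴.
Horizontal leg (remainder): 2.6 × 1.4, A = 3.64 cm², y = 0.7 cm, Ī = 0.59453 cm⁴.
Centroid: ȳ = ΣA·y / ΣA = 3.4185 cm.
Transfer each piece to the centroidal x-axis using Ī + A·d² with d = y − 3.4185:
  vertical leg: d = 0.83153 cm → contributes +79.876 cm⁴
  horizontal leg (remainder): d = -2.7185 cm → contributes +27.494 cm⁴
Total I = 107.37 cm⁴.
For the y-axis: x̄ = 1.1685 cm.
Repeating about the centroidal y-axis gives I_y = 15.144 cm⁴.
Polar second moment: J = I_x + I_y = 122.51 cm⁴.

J ≈ 123 cm⁴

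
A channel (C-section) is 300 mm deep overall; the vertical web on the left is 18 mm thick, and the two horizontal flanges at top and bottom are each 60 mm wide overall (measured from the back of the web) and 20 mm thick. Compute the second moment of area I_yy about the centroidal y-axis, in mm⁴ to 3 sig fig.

Treat the section as a set of non-overlapping primitives; coordinates are from the bounding-box lower-left.
Web: 18 × 300, A = 5 400 mm², x = 9 mm, Ī = 145 800 mm⁴.
Top flange (beyond web): 42 × 20, A = 840 mm², x = 39 mm, Ī = 123 480 mm⁴.
Bottom flange (beyond web): 42 × 20, A = 840 mm², x = 39 mm, Ī = 123 480 mm⁴.
Centroid: x̄ = ΣA·x / ΣA = 16.119 mm.
Transfer each piece to the centroidal y-axis using Ī + A·d² with d = x − 16.119:
  web: d = -7.1186 mm → contributes +419 446 mm⁴
  top flange (beyond web): d = 22.881 mm → contributes +563 267 mm⁴
  bottom flange (beyond web): d = 22.881 mm → contributes +563 267 mm⁴
Total I = 1 545 980 mm⁴.

I_yy ≈ 1.55 × 10⁶ mm⁴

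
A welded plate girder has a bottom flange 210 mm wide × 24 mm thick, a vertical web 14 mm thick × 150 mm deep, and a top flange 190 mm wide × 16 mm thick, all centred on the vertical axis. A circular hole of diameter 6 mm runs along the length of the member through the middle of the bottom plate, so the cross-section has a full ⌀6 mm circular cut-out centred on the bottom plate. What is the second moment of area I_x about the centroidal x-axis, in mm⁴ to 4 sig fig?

I_x ≈ 5.980 × 10⁷ mm⁴

Split into non-overlapping primitives; take the origin at the lower-left of the bounding box.
Bottom plate: 210 × 24, A = 5 040 mm², y = 12 mm, Ī = 241 920 mm⁴.
Web plate: 14 × 150, A = 2 100 mm², y = 99 mm, Ī = 3 937 500 mm⁴.
Top plate: 190 × 16, A = 3 040 mm², y = 182 mm, Ī = 64853.3 mm⁴.
Hole (subtracted): ⌀6, A = 28.2743 mm², y = 12 mm, Ī = 63.6173 mm⁴.
Centroid: ȳ = ΣA·y / ΣA = 80.9045 mm.
Transfer each piece to the centroidal x-axis using Ī + A·d² with d = y − 80.9045:
  bottom plate: d = -68.9045 mm → contributes +24 171 012 mm⁴
  web plate: d = 18.0955 mm → contributes +4 625 136 mm⁴
  top plate: d = 101.095 mm → contributes +31 134 540 mm⁴
  hole: d = -68.9045 mm → contributes −134 306 mm⁴
Total I = 59 796 383 mm⁴.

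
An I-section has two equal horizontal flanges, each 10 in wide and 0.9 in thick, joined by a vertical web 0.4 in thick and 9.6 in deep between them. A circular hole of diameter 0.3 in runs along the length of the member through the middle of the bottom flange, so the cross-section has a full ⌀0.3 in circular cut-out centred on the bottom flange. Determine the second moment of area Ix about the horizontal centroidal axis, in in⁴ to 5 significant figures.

Treat the section as a set of non-overlapping primitives; coordinates are from the bounding-box lower-left.
Bottom flange: 10 × 0.9, A = 9 in², y = 0.45 in, Ī = 0.6075 in⁴.
Web: 0.4 × 9.6, A = 3.84 in², y = 5.7 in, Ī = 29.4912 in⁴.
Top flange: 10 × 0.9, A = 9 in², y = 10.95 in, Ī = 0.6075 in⁴.
Hole (subtracted): ⌀0.3, A = 0.07068583 in², y = 0.45 in, Ī = 0.0003976078 in⁴.
Centroid: ȳ = ΣA·y / ΣA = 5.717047 in.
Transfer each piece to the horizontal centroidal axis using Ī + A·d² with d = y − 5.717047:
  bottom flange: d = -5.267047 in → contributes +250.2836 in⁴
  web: d = -0.01704696 in → contributes +29.49232 in⁴
  top flange: d = 5.232953 in → contributes +247.0617 in⁴
  hole: d = -5.267047 in → contributes −1.961349 in⁴
Total I = 524.8762 in⁴.

Ix ≈ 524.88 in⁴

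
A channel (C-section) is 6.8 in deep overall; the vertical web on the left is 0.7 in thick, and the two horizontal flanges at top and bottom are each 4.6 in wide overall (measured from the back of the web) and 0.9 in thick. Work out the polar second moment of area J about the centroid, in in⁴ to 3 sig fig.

J ≈ 104 in⁴

Split into non-overlapping primitives; take the origin at the lower-left of the bounding box.
Web: 0.7 × 6.8, A = 4.76 in², y = 3.4 in, Ī = 18.342 in⁴.
Top flange (beyond web): 3.9 × 0.9, A = 3.51 in², y = 6.35 in, Ī = 0.23693 in⁴.
Bottom flange (beyond web): 3.9 × 0.9, A = 3.51 in², y = 0.45 in, Ī = 0.23693 in⁴.
By symmetry the centroid is at mid-height, ȳ = 3.4 in.
Transfer each piece to the centroidal x-axis using Ī + A·d² with d = y − 3.4:
  web: d = 0 in → contributes +18.342 in⁴
  top flange (beyond web): d = 2.95 in → contributes +30.783 in⁴
  bottom flange (beyond web): d = -2.95 in → contributes +30.783 in⁴
Total I = 79.907 in⁴.
For the y-axis: x̄ = 1.7206 in.
Repeating about the centroidal y-axis gives I_y = 24.098 in⁴.
Polar second moment: J = I_x + I_y = 104.01 in⁴.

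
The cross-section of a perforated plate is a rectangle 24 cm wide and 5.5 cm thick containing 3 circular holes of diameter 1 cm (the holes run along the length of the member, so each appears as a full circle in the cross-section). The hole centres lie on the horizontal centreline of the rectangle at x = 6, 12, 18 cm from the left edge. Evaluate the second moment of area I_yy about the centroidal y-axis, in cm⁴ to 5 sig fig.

I_yy ≈ 6279.3 cm⁴

Split into non-overlapping primitives; take the origin at the lower-left of the bounding box.
Plate: 24 × 5.5, A = 132 cm², x = 12 cm, Ī = 6 336 cm⁴.
Hole 1 (subtracted): ⌀1, A = 0.7853982 cm², x = 6 cm, Ī = 0.04908739 cm⁴.
Hole 2 (subtracted): ⌀1, A = 0.7853982 cm², x = 12 cm, Ī = 0.04908739 cm⁴.
Hole 3 (subtracted): ⌀1, A = 0.7853982 cm², x = 18 cm, Ī = 0.04908739 cm⁴.
By symmetry the centroid is at mid-width, x̄ = 12 cm.
Transfer each piece to the centroidal y-axis using Ī + A·d² with d = x − 12:
  plate: d = 0 cm → contributes +6 336 cm⁴
  hole 1: d = -6 cm → contributes −28.32342 cm⁴
  hole 2: d = 0 cm → contributes −0.04908739 cm⁴
  hole 3: d = 6 cm → contributes −28.32342 cm⁴
Total I = 6279.304 cm⁴.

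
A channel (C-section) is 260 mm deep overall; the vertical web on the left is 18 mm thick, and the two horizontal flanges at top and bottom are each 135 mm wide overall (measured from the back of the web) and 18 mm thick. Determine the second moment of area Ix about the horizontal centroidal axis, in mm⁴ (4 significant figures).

Break the section into simple shapes (no overlaps), measuring from the bottom-left corner of the bounding box.
Web: 18 × 260, A = 4 680 mm², y = 130 mm, Ī = 26 364 000 mm⁴.
Top flange (beyond web): 117 × 18, A = 2 106 mm², y = 251 mm, Ī = 56 862 mm⁴.
Bottom flange (beyond web): 117 × 18, A = 2 106 mm², y = 9 mm, Ī = 56 862 mm⁴.
By symmetry the centroid is at mid-height, ȳ = 130 mm.
Transfer each piece to the horizontal centroidal axis using Ī + A·d² with d = y − 130:
  web: d = 0 mm → contributes +26 364 000 mm⁴
  top flange (beyond web): d = 121 mm → contributes +30 890 808 mm⁴
  bottom flange (beyond web): d = -121 mm → contributes +30 890 808 mm⁴
Total I = 88 145 616 mm⁴.

Ix ≈ 8.815 × 10⁷ mm⁴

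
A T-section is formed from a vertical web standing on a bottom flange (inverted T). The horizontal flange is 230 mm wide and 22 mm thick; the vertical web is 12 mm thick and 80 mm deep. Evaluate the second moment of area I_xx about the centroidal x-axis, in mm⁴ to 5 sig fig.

Break the section into simple shapes (no overlaps), measuring from the bottom-left corner of the bounding box.
Flange: 230 × 22, A = 5 060 mm², y = 11 mm, Ī = 204086.7 mm⁴.
Web: 12 × 80, A = 960 mm², y = 62 mm, Ī = 512 000 mm⁴.
Centroid: ȳ = ΣA·y / ΣA = 19.13289 mm.
Transfer each piece to the centroidal x-axis using Ī + A·d² with d = y − 19.13289:
  flange: d = -8.13289 mm → contributes +538774.8 mm⁴
  web: d = 42.86711 mm → contributes +2 276 086 mm⁴
Total I = 2 814 860 mm⁴.

I_xx ≈ 2.8149 × 10⁶ mm⁴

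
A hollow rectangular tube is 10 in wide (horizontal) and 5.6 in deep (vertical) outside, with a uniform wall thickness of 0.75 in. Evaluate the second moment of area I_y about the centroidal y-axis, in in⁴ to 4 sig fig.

Split into non-overlapping primitives; take the origin at the lower-left of the bounding box.
Outer rectangle: 10 × 5.6, A = 56 in², x = 5 in, Ī = 466.667 in⁴.
Inner void (subtracted): 8.5 × 4.1, A = 34.85 in², x = 5 in, Ī = 209.826 in⁴.
By symmetry the centroid is at mid-width, x̄ = 5 in.
All pieces are centred on the centroidal y-axis, so I = ΣĪ (holes subtracted) = 256.841 in⁴.

I_y ≈ 256.8 in⁴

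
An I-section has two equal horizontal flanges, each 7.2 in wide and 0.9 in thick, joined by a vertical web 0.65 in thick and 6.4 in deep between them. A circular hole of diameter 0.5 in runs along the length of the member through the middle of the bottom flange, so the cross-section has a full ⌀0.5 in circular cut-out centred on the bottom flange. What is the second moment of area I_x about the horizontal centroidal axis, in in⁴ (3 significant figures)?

Break the section into simple shapes (no overlaps), measuring from the bottom-left corner of the bounding box.
Bottom flange: 7.2 × 0.9, A = 6.48 in², y = 0.45 in, Ī = 0.4374 in⁴.
Web: 0.65 × 6.4, A = 4.16 in², y = 4.1 in, Ī = 14.199 in⁴.
Top flange: 7.2 × 0.9, A = 6.48 in², y = 7.75 in, Ī = 0.4374 in⁴.
Hole (subtracted): ⌀0.5, A = 0.19635 in², y = 0.45 in, Ī = 0.003068 in⁴.
Centroid: ȳ = ΣA·y / ΣA = 4.1423 in.
Transfer each piece to the horizontal centroidal axis using Ī + A·d² with d = y − 4.1423:
  bottom flange: d = -3.6923 in → contributes +88.782 in⁴
  web: d = -0.042348 in → contributes +14.207 in⁴
  top flange: d = 3.6077 in → contributes +84.776 in⁴
  hole: d = -3.6923 in → contributes −2.68 in⁴
Total I = 185.08 in⁴.

I_x ≈ 185 in⁴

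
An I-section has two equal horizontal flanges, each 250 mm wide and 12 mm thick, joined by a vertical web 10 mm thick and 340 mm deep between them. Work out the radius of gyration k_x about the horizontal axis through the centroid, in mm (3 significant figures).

k_x ≈ 153 mm

Treat the section as a set of non-overlapping primitives; coordinates are from the bounding-box lower-left.
Bottom flange: 250 × 12, A = 3 000 mm², y = 6 mm, Ī = 36 000 mm⁴.
Web: 10 × 340, A = 3 400 mm², y = 182 mm, Ī = 32 753 333 mm⁴.
Top flange: 250 × 12, A = 3 000 mm², y = 358 mm, Ī = 36 000 mm⁴.
By symmetry the centroid is at mid-height, ȳ = 182 mm.
Transfer each piece to the horizontal axis through the centroid using Ī + A·d² with d = y − 182:
  bottom flange: d = -176 mm → contributes +92 964 000 mm⁴
  web: d = 0 mm → contributes +32 753 333 mm⁴
  top flange: d = 176 mm → contributes +92 964 000 mm⁴
Total I = 218 681 333 mm⁴.
Radius of gyration: k = √(I/A) = √(218 681 333 / 9 400) = 152.53 mm.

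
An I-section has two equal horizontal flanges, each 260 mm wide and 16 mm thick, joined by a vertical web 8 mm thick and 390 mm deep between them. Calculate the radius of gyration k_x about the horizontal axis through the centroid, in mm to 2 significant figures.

Split into non-overlapping primitives; take the origin at the lower-left of the bounding box.
Bottom flange: 260 × 16, A = 4 160 mm², y = 8 mm, Ī = 88 747 mm⁴.
Web: 8 × 390, A = 3 120 mm², y = 211 mm, Ī = 39 546 000 mm⁴.
Top flange: 260 × 16, A = 4 160 mm², y = 414 mm, Ī = 88 747 mm⁴.
By symmetry the centroid is at mid-height, ȳ = 211 mm.
Transfer each piece to the horizontal axis through the centroid using Ī + A·d² with d = y − 211:
  bottom flange: d = -203 mm → contributes +171 518 187 mm⁴
  web: d = 0 mm → contributes +39 546 000 mm⁴
  top flange: d = 203 mm → contributes +171 518 187 mm⁴
Total I = 382 582 373 mm⁴.
Radius of gyration: k = √(I/A) = √(382 582 373 / 11 440) = 182.9 mm.

k_x ≈ 180 mm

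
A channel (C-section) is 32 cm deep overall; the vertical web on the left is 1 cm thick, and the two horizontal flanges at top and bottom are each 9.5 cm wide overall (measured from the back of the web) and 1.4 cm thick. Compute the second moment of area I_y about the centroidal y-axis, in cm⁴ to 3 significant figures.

I_y ≈ 454 cm⁴

Treat the section as a set of non-overlapping primitives; coordinates are from the bounding-box lower-left.
Web: 1 × 32, A = 32 cm², x = 0.5 cm, Ī = 2.6667 cm⁴.
Top flange (beyond web): 8.5 × 1.4, A = 11.9 cm², x = 5.25 cm, Ī = 71.648 cm⁴.
Bottom flange (beyond web): 8.5 × 1.4, A = 11.9 cm², x = 5.25 cm, Ī = 71.648 cm⁴.
Centroid: x̄ = ΣA·x / ΣA = 2.526 cm.
Transfer each piece to the centroidal y-axis using Ī + A·d² with d = x − 2.526:
  web: d = -2.026 cm → contributes +134.01 cm⁴
  top flange (beyond web): d = 2.724 cm → contributes +159.95 cm⁴
  bottom flange (beyond web): d = 2.724 cm → contributes +159.95 cm⁴
Total I = 453.91 cm⁴.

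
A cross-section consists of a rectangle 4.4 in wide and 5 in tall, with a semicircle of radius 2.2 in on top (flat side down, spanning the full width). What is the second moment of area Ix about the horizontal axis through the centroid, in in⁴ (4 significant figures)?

Ix ≈ 115.0 in⁴

Treat the section as a set of non-overlapping primitives; coordinates are from the bounding-box lower-left.
Rectangular body: 4.4 × 5, A = 22 in², y = 2.5 in, Ī = 45.8333 in⁴.
Semicircular cap: semicircle r = 2.2, A = 7.60265 in², y = 5.93371 in, Ī = 2.57112 in⁴.
Centroid: ȳ = ΣA·y / ΣA = 3.38186 in.
Transfer each piece to the horizontal axis through the centroid using Ī + A·d² with d = y − 3.38186:
  rectangular body: d = -0.881857 in → contributes +62.9421 in⁴
  semicircular cap: d = 2.55185 in → contributes +52.0792 in⁴
Total I = 115.021 in⁴.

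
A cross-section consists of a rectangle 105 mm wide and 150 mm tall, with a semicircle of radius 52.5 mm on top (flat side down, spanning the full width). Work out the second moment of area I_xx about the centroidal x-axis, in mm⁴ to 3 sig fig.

I_xx ≈ 6.25 × 10⁷ mm⁴

Treat the section as a set of non-overlapping primitives; coordinates are from the bounding-box lower-left.
Rectangular body: 105 × 150, A = 15 750 mm², y = 75 mm, Ī = 29 531 250 mm⁴.
Semicircular cap: semicircle r = 52.5, A = 4329.5 mm², y = 172.28 mm, Ī = 833 814 mm⁴.
Centroid: ȳ = ΣA·y / ΣA = 95.976 mm.
Transfer each piece to the centroidal x-axis using Ī + A·d² with d = y − 95.976:
  rectangular body: d = -20.976 mm → contributes +36 460 937 mm⁴
  semicircular cap: d = 76.306 mm → contributes +26 042 820 mm⁴
Total I = 62 503 758 mm⁴.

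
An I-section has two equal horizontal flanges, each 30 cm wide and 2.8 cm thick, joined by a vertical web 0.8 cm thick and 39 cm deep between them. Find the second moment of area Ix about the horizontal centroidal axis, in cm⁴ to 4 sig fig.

Ix ≈ 7.745 × 10⁴ cm⁴

Break the section into simple shapes (no overlaps), measuring from the bottom-left corner of the bounding box.
Bottom flange: 30 × 2.8, A = 84 cm², y = 1.4 cm, Ī = 54.88 cm⁴.
Web: 0.8 × 39, A = 31.2 cm², y = 22.3 cm, Ī = 3954.6 cm⁴.
Top flange: 30 × 2.8, A = 84 cm², y = 43.2 cm, Ī = 54.88 cm⁴.
By symmetry the centroid is at mid-height, ȳ = 22.3 cm.
Transfer each piece to the horizontal centroidal axis using Ī + A·d² with d = y − 22.3:
  bottom flange: d = -20.9 cm → contributes +36746.9 cm⁴
  web: d = 0 cm → contributes +3954.6 cm⁴
  top flange: d = 20.9 cm → contributes +36746.9 cm⁴
Total I = 77448.4 cm⁴.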